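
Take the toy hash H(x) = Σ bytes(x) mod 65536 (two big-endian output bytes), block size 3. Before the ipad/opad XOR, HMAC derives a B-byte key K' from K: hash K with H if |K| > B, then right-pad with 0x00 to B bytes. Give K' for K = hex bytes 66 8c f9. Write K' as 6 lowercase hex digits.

668cf9

Key hex bytes 66 8c f9 is exactly B = 3 bytes: K' = 66 8c f9.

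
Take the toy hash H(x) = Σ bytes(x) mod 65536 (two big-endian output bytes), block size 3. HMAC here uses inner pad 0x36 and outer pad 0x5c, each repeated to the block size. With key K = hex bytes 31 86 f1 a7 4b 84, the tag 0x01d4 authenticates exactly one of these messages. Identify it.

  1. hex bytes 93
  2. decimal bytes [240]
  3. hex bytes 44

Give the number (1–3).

3

Key hex bytes 31 86 f1 a7 4b 84 is 6 bytes > B = 3, so hash it first: H(key) = 03 1e, then zero-pad to 3 bytes: K' = 03 1e 00.
K' ⊕ ipad = 35 28 36; K' ⊕ opad = 5f 42 5c.
m1: inner = H(35 28 36 93) = 01 26; tag = H(5f 42 5c 01 26) = 0124
m2: inner = H(35 28 36 f0) = 01 83; tag = H(5f 42 5c 01 83) = 0181
m3: inner = H(35 28 36 44) = 00 d7; tag = H(5f 42 5c 00 d7) = 01d4 ← matches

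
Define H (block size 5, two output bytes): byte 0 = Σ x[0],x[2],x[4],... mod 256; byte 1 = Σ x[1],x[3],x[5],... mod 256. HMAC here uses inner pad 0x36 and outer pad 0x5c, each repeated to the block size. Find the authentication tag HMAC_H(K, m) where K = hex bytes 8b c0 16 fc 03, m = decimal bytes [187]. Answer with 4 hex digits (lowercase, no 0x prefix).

Key hex bytes 8b c0 16 fc 03 is exactly B = 5 bytes: K' = 8b c0 16 fc 03.
K' ⊕ ipad = bd f6 20 ca 35.  K' ⊕ opad = d7 9c 4a a0 5f.
Inner input = (K'⊕ipad) ∥ m = bd f6 20 ca 35 ∥ bb.
Inner hash: even-index sum = 274 mod 256 = 18; odd-index sum = 635 mod 256 = 123 → 12 7b.
Outer input = (K'⊕opad) ∥ inner = d7 9c 4a a0 5f ∥ 12 7b.
Outer hash (tag): even-index sum = 507 mod 256 = 251; odd-index sum = 334 mod 256 = 78 → fb 4e.

fb4e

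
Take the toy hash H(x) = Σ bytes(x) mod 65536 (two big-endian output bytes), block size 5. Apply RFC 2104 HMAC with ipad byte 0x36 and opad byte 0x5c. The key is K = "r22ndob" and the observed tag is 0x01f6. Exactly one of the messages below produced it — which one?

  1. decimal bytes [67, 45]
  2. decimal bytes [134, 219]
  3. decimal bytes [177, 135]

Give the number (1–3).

Key "r22ndob" = 72 32 32 6e 64 6f 62 is 7 bytes > B = 5, so hash it first: H(key) = 02 79, then zero-pad to 5 bytes: K' = 02 79 00 00 00.
K' ⊕ ipad = 34 4f 36 36 36; K' ⊕ opad = 5e 25 5c 5c 5c.
m1: inner = H(34 4f 36 36 36 43 2d) = 01 95; tag = H(5e 25 5c 5c 5c 01 95) = 022d
m2: inner = H(34 4f 36 36 36 86 db) = 02 86; tag = H(5e 25 5c 5c 5c 02 86) = 021f
m3: inner = H(34 4f 36 36 36 b1 87) = 02 5d; tag = H(5e 25 5c 5c 5c 02 5d) = 01f6 ← matches

3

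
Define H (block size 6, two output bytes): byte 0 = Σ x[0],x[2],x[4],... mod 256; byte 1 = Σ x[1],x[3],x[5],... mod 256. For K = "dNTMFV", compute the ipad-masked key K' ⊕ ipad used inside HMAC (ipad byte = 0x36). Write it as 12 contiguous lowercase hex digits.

Key "dNTMFV" = 64 4e 54 4d 46 56 is exactly B = 6 bytes: K' = 64 4e 54 4d 46 56.
XOR each byte with 0x36: 64⊕36=52, 4e⊕36=78, 54⊕36=62, 4d⊕36=7b, 46⊕36=70, 56⊕36=60.

5278627b7060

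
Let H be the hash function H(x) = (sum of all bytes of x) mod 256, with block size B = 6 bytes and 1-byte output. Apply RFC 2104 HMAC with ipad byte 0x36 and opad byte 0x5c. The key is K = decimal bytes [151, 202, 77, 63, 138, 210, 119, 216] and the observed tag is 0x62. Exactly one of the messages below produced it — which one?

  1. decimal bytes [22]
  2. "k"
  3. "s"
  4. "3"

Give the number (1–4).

Key decimal bytes [151, 202, 77, 63, 138, 210, 119, 216] = 97 ca 4d 3f 8a d2 77 d8 is 8 bytes > B = 6, so hash it first: H(key) = 98, then zero-pad to 6 bytes: K' = 98 00 00 00 00 00.
K' ⊕ ipad = ae 36 36 36 36 36; K' ⊕ opad = c4 5c 5c 5c 5c 5c.
m1: inner = H(ae 36 36 36 36 36 16) = d2; tag = H(c4 5c 5c 5c 5c 5c d2) = 62 ← matches
m2: inner = H(ae 36 36 36 36 36 6b) = 27; tag = H(c4 5c 5c 5c 5c 5c 27) = b7
m3: inner = H(ae 36 36 36 36 36 73) = 2f; tag = H(c4 5c 5c 5c 5c 5c 2f) = bf
m4: inner = H(ae 36 36 36 36 36 33) = ef; tag = H(c4 5c 5c 5c 5c 5c ef) = 7f

1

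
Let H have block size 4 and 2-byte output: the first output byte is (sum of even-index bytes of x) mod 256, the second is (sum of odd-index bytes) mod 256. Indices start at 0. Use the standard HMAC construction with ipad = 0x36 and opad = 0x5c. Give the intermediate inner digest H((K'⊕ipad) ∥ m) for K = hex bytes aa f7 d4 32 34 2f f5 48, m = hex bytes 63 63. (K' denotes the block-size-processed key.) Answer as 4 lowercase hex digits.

2a2f

Key hex bytes aa f7 d4 32 34 2f f5 48 is 8 bytes > B = 4, so hash it first: H(key) = a7 a0, then zero-pad to 4 bytes: K' = a7 a0 00 00.
K' ⊕ ipad = 91 96 36 36.
Inner input = 91 96 36 36 ∥ 63 63.
Inner hash: even-index sum = 298 mod 256 = 42; odd-index sum = 303 mod 256 = 47 → 2a 2f.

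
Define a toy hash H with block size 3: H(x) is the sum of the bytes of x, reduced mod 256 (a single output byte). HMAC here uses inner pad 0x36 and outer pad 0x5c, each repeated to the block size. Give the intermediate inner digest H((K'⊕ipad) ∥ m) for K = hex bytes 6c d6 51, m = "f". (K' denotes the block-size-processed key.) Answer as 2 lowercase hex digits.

Key hex bytes 6c d6 51 is exactly B = 3 bytes: K' = 6c d6 51.
K' ⊕ ipad = 5a e0 67.
Inner input = 5a e0 67 ∥ 66.
Inner hash: sum = 90+224+103+102 = 519; mod 256 = 7 → 07.

07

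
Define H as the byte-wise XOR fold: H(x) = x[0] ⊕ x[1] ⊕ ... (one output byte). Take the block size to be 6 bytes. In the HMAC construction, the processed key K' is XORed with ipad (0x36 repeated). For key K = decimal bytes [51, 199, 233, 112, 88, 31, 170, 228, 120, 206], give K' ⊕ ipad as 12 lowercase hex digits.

Key decimal bytes [51, 199, 233, 112, 88, 31, 170, 228, 120, 206] = 33 c7 e9 70 58 1f aa e4 78 ce is 10 bytes > B = 6, so hash it first: H(key) = d2, then zero-pad to 6 bytes: K' = d2 00 00 00 00 00.
XOR each byte with 0x36: d2⊕36=e4, 00⊕36=36, 00⊕36=36, 00⊕36=36, 00⊕36=36, 00⊕36=36.

e43636363636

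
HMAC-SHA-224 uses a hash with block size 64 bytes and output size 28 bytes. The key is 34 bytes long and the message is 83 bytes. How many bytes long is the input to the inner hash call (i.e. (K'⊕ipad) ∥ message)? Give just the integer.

Key is 34 ≤ 64 bytes, zero-padded: |K'| = 64.
Inner input = (K'⊕ipad) ∥ m → 64 + 83 = 147 bytes.

147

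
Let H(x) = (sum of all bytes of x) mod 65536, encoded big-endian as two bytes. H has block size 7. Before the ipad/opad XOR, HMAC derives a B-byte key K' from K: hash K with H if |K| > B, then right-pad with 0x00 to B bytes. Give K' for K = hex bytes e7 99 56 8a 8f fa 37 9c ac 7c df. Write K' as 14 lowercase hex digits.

|K| = 11 > B = 7, so first hash the key.
H(K): sum = 231+153+86+138+143+250+55+156+172+124+223 = 1731 → 06 c3.
Zero-pad H(K) = 06 c3 to 7 bytes: K' = 06 c3 00 00 00 00 00.

06c30000000000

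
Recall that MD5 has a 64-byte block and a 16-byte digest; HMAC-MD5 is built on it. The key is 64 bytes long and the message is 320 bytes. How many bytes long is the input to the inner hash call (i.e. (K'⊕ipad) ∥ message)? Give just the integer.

Key is 64 ≤ 64 bytes, zero-padded: |K'| = 64.
Inner input = (K'⊕ipad) ∥ m → 64 + 320 = 384 bytes.

384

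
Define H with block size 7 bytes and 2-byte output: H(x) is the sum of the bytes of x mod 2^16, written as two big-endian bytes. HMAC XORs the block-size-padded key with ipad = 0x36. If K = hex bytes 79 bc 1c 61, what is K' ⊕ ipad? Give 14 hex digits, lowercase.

Key hex bytes 79 bc 1c 61 is 4 bytes ≤ B = 7; zero-pad to 7 bytes: K' = 79 bc 1c 61 00 00 00.
XOR each byte with 0x36: 79⊕36=4f, bc⊕36=8a, 1c⊕36=2a, 61⊕36=57, 00⊕36=36, 00⊕36=36, 00⊕36=36.

4f8a2a57363636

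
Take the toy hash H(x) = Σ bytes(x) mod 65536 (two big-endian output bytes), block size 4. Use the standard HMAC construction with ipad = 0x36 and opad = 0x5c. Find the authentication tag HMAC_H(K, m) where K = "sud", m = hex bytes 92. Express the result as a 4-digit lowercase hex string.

Key "sud" = 73 75 64 is 3 bytes ≤ B = 4; zero-pad to 4 bytes: K' = 73 75 64 00.
K' ⊕ ipad = 45 43 52 36.  K' ⊕ opad = 2f 29 38 5c.
Inner input = (K'⊕ipad) ∥ m = 45 43 52 36 ∥ 92.
Inner hash: sum = 69+67+82+54+146 = 418 → 01 a2.
Outer input = (K'⊕opad) ∥ inner = 2f 29 38 5c ∥ 01 a2.
Outer hash (tag): sum = 47+41+56+92+1+162 = 399 → 01 8f.

018f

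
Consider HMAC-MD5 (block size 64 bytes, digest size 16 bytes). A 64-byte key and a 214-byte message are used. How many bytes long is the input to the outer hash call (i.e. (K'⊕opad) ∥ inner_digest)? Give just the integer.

80

Key is 64 ≤ 64 bytes, zero-padded: |K'| = 64.
Outer input = (K'⊕opad) ∥ H(inner) → 64 + 16 = 80 bytes.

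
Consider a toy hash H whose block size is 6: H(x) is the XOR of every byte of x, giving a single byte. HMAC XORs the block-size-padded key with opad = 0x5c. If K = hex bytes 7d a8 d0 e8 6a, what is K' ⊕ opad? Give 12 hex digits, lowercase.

Key hex bytes 7d a8 d0 e8 6a is 5 bytes ≤ B = 6; zero-pad to 6 bytes: K' = 7d a8 d0 e8 6a 00.
XOR each byte with 0x5c: 7d⊕5c=21, a8⊕5c=f4, d0⊕5c=8c, e8⊕5c=b4, 6a⊕5c=36, 00⊕5c=5c.

21f48cb4365c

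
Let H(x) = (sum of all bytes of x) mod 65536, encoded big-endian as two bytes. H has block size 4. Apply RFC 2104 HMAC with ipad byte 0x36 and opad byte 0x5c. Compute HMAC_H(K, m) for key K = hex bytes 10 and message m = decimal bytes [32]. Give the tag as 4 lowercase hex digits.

0248

Key hex bytes 10 is 1 byte ≤ B = 4; zero-pad to 4 bytes: K' = 10 00 00 00.
K' ⊕ ipad = 26 36 36 36.  K' ⊕ opad = 4c 5c 5c 5c.
Inner input = (K'⊕ipad) ∥ m = 26 36 36 36 ∥ 20.
Inner hash: sum = 38+54+54+54+32 = 232 → 00 e8.
Outer input = (K'⊕opad) ∥ inner = 4c 5c 5c 5c ∥ 00 e8.
Outer hash (tag): sum = 76+92+92+92+0+232 = 584 → 02 48.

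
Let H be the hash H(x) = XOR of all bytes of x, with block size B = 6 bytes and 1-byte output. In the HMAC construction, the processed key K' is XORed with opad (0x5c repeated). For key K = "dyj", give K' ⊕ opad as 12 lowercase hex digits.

Key "dyj" = 64 79 6a is 3 bytes ≤ B = 6; zero-pad to 6 bytes: K' = 64 79 6a 00 00 00.
XOR each byte with 0x5c: 64⊕5c=38, 79⊕5c=25, 6a⊕5c=36, 00⊕5c=5c, 00⊕5c=5c, 00⊕5c=5c.

3825365c5c5c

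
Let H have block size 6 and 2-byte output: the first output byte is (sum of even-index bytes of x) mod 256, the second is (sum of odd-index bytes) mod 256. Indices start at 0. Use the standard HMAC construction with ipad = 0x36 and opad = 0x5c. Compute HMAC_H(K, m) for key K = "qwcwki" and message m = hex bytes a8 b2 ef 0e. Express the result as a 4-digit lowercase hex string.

332c

Key "qwcwki" = 71 77 63 77 6b 69 is exactly B = 6 bytes: K' = 71 77 63 77 6b 69.
K' ⊕ ipad = 47 41 55 41 5d 5f.  K' ⊕ opad = 2d 2b 3f 2b 37 35.
Inner input = (K'⊕ipad) ∥ m = 47 41 55 41 5d 5f ∥ a8 b2 ef 0e.
Inner hash: even-index sum = 656 mod 256 = 144; odd-index sum = 417 mod 256 = 161 → 90 a1.
Outer input = (K'⊕opad) ∥ inner = 2d 2b 3f 2b 37 35 ∥ 90 a1.
Outer hash (tag): even-index sum = 307 mod 256 = 51; odd-index sum = 300 mod 256 = 44 → 33 2c.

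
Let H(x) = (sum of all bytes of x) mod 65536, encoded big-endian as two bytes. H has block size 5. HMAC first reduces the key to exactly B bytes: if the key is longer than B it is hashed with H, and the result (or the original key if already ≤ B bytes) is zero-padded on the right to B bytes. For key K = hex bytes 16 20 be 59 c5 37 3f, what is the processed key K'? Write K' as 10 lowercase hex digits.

|K| = 7 > B = 5, so first hash the key.
H(K): sum = 22+32+190+89+197+55+63 = 648 → 02 88.
Zero-pad H(K) = 02 88 to 5 bytes: K' = 02 88 00 00 00.

0288000000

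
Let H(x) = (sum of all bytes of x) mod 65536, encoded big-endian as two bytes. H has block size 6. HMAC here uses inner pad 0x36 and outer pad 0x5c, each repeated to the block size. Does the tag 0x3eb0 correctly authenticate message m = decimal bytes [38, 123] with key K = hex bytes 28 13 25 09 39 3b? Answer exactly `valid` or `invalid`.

invalid

Key hex bytes 28 13 25 09 39 3b is exactly B = 6 bytes: K' = 28 13 25 09 39 3b.
K' ⊕ ipad = 1e 25 13 3f 0f 0d; K' ⊕ opad = 74 4f 79 55 65 67.
Inner hash: sum = 30+37+19+63+15+13+38+123 = 338 → 01 52.
Outer hash (recomputed tag): sum = 116+79+121+85+101+103+1+82 = 688 → 02 b0.
Recomputed tag = 02b0; claimed = 3eb0 → mismatch.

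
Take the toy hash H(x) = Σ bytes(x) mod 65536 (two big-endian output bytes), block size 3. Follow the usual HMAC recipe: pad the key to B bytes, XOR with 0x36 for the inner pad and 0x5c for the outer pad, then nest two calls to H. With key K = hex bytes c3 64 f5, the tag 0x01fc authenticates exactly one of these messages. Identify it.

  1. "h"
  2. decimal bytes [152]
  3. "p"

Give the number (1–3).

3

Key hex bytes c3 64 f5 is exactly B = 3 bytes: K' = c3 64 f5.
K' ⊕ ipad = f5 52 c3; K' ⊕ opad = 9f 38 a9.
m1: inner = H(f5 52 c3 68) = 02 72; tag = H(9f 38 a9 02 72) = 01f4
m2: inner = H(f5 52 c3 98) = 02 a2; tag = H(9f 38 a9 02 a2) = 0224
m3: inner = H(f5 52 c3 70) = 02 7a; tag = H(9f 38 a9 02 7a) = 01fc ← matches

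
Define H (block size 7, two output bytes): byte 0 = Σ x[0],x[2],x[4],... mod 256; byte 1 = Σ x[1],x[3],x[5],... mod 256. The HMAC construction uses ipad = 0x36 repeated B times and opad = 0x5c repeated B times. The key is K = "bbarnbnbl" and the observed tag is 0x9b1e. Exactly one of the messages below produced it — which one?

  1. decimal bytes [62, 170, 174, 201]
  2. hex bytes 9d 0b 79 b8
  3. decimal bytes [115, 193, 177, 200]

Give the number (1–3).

Key "bbarnbnbl" = 62 62 61 72 6e 62 6e 62 6c is 9 bytes > B = 7, so hash it first: H(key) = 0b 98, then zero-pad to 7 bytes: K' = 0b 98 00 00 00 00 00.
K' ⊕ ipad = 3d ae 36 36 36 36 36; K' ⊕ opad = 57 c4 5c 5c 5c 5c 5c.
m1: inner = H(3d ae 36 36 36 36 36 3e aa ae c9) = 52 06; tag = H(57 c4 5c 5c 5c 5c 5c 52 06) = 71ce
m2: inner = H(3d ae 36 36 36 36 36 9d 0b 79 b8) = a2 30; tag = H(57 c4 5c 5c 5c 5c 5c a2 30) = 9b1e ← matches
m3: inner = H(3d ae 36 36 36 36 36 73 c1 b1 c8) = 68 3e; tag = H(57 c4 5c 5c 5c 5c 5c 68 3e) = a9e4

2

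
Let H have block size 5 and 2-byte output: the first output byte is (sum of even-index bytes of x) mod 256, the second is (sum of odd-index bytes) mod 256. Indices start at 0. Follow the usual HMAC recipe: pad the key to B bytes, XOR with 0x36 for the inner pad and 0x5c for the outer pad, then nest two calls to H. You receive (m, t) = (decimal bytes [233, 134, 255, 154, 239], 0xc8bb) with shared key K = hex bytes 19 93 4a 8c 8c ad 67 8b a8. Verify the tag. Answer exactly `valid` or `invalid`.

valid

Key hex bytes 19 93 4a 8c 8c ad 67 8b a8 is 9 bytes > B = 5, so hash it first: H(key) = fe 57, then zero-pad to 5 bytes: K' = fe 57 00 00 00.
K' ⊕ ipad = c8 61 36 36 36; K' ⊕ opad = a2 0b 5c 5c 5c.
Inner hash: even-index sum = 596 mod 256 = 84; odd-index sum = 878 mod 256 = 110 → 54 6e.
Outer hash (recomputed tag): even-index sum = 456 mod 256 = 200; odd-index sum = 187 mod 256 = 187 → c8 bb.
Recomputed tag = c8bb; claimed = c8bb → match.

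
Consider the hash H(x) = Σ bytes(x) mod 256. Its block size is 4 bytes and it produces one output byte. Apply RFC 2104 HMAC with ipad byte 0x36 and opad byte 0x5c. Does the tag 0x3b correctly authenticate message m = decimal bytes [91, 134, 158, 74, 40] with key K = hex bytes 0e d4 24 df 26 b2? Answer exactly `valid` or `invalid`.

Key hex bytes 0e d4 24 df 26 b2 is 6 bytes > B = 4, so hash it first: H(key) = bd, then zero-pad to 4 bytes: K' = bd 00 00 00.
K' ⊕ ipad = 8b 36 36 36; K' ⊕ opad = e1 5c 5c 5c.
Inner hash: sum = 139+54+54+54+91+134+158+74+40 = 798; mod 256 = 30 → 1e.
Outer hash (recomputed tag): sum = 225+92+92+92+30 = 531; mod 256 = 19 → 13.
Recomputed tag = 13; claimed = 3b → mismatch.

invalid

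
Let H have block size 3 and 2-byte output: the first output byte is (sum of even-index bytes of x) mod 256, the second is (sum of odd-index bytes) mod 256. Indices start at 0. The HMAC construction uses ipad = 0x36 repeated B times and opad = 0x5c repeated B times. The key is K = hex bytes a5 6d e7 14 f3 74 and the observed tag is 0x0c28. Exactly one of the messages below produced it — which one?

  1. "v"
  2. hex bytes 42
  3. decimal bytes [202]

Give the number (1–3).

Key hex bytes a5 6d e7 14 f3 74 is 6 bytes > B = 3, so hash it first: H(key) = 7f f5, then zero-pad to 3 bytes: K' = 7f f5 00.
K' ⊕ ipad = 49 c3 36; K' ⊕ opad = 23 a9 5c.
m1: inner = H(49 c3 36 76) = 7f 39; tag = H(23 a9 5c 7f 39) = b828
m2: inner = H(49 c3 36 42) = 7f 05; tag = H(23 a9 5c 7f 05) = 8428
m3: inner = H(49 c3 36 ca) = 7f 8d; tag = H(23 a9 5c 7f 8d) = 0c28 ← matches

3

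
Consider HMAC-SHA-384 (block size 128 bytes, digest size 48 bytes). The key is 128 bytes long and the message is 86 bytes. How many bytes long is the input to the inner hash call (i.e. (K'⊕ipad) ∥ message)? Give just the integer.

214

Key is 128 ≤ 128 bytes, zero-padded: |K'| = 128.
Inner input = (K'⊕ipad) ∥ m → 128 + 86 = 214 bytes.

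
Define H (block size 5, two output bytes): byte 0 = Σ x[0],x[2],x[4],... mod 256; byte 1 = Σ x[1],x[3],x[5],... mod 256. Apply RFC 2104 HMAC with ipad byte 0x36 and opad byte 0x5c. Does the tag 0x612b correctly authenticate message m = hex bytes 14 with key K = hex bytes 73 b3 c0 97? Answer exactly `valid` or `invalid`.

valid

Key hex bytes 73 b3 c0 97 is 4 bytes ≤ B = 5; zero-pad to 5 bytes: K' = 73 b3 c0 97 00.
K' ⊕ ipad = 45 85 f6 a1 36; K' ⊕ opad = 2f ef 9c cb 5c.
Inner hash: even-index sum = 369 mod 256 = 113; odd-index sum = 314 mod 256 = 58 → 71 3a.
Outer hash (recomputed tag): even-index sum = 353 mod 256 = 97; odd-index sum = 555 mod 256 = 43 → 61 2b.
Recomputed tag = 612b; claimed = 612b → match.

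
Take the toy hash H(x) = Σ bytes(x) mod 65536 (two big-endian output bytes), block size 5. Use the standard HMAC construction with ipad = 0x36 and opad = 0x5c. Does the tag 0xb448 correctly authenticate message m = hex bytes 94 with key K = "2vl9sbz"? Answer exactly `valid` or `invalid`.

invalid

Key "2vl9sbz" = 32 76 6c 39 73 62 7a is 7 bytes > B = 5, so hash it first: H(key) = 02 9c, then zero-pad to 5 bytes: K' = 02 9c 00 00 00.
K' ⊕ ipad = 34 aa 36 36 36; K' ⊕ opad = 5e c0 5c 5c 5c.
Inner hash: sum = 52+170+54+54+54+148 = 532 → 02 14.
Outer hash (recomputed tag): sum = 94+192+92+92+92+2+20 = 584 → 02 48.
Recomputed tag = 0248; claimed = b448 → mismatch.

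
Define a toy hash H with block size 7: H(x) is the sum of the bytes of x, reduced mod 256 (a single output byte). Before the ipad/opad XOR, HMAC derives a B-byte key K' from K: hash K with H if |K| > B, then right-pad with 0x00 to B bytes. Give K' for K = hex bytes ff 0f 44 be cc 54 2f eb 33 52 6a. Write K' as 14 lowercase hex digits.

39000000000000

|K| = 11 > B = 7, so first hash the key.
H(K): sum = 255+15+68+190+204+84+47+235+51+82+106 = 1337; mod 256 = 57 → 39.
Zero-pad H(K) = 39 to 7 bytes: K' = 39 00 00 00 00 00 00.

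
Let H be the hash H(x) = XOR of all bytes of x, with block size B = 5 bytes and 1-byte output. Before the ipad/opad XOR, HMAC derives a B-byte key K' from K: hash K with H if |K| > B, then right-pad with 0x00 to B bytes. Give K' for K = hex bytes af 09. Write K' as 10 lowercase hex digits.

af09000000

Key hex bytes af 09 is 2 bytes ≤ B = 5; zero-pad to 5 bytes: K' = af 09 00 00 00.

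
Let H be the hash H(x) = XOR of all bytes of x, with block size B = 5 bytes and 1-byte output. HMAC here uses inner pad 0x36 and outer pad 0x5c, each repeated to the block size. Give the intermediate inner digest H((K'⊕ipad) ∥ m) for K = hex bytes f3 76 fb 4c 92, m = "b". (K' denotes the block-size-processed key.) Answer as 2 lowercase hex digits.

Key hex bytes f3 76 fb 4c 92 is exactly B = 5 bytes: K' = f3 76 fb 4c 92.
K' ⊕ ipad = c5 40 cd 7a a4.
Inner input = c5 40 cd 7a a4 ∥ 62.
Inner hash: XOR c5⊕40⊕cd⊕7a⊕a4⊕62 = f4.

f4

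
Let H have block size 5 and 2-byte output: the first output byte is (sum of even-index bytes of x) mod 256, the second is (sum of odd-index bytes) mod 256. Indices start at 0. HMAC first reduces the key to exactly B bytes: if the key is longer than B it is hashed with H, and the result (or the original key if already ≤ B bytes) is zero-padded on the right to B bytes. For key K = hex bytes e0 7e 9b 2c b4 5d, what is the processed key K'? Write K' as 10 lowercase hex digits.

|K| = 6 > B = 5, so first hash the key.
H(K): even-index sum = 559 mod 256 = 47; odd-index sum = 263 mod 256 = 7 → 2f 07.
Zero-pad H(K) = 2f 07 to 5 bytes: K' = 2f 07 00 00 00.

2f07000000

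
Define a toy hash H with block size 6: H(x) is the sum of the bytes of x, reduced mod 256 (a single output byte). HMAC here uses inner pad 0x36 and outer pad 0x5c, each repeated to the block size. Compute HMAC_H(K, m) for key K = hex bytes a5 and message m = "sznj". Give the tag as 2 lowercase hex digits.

2b

Key hex bytes a5 is 1 byte ≤ B = 6; zero-pad to 6 bytes: K' = a5 00 00 00 00 00.
K' ⊕ ipad = 93 36 36 36 36 36.  K' ⊕ opad = f9 5c 5c 5c 5c 5c.
Inner input = (K'⊕ipad) ∥ m = 93 36 36 36 36 36 ∥ 73 7a 6e 6a.
Inner hash: sum = 147+54+54+54+54+54+115+122+110+106 = 870; mod 256 = 102 → 66.
Outer input = (K'⊕opad) ∥ inner = f9 5c 5c 5c 5c 5c ∥ 66.
Outer hash (tag): sum = 249+92+92+92+92+92+102 = 811; mod 256 = 43 → 2b.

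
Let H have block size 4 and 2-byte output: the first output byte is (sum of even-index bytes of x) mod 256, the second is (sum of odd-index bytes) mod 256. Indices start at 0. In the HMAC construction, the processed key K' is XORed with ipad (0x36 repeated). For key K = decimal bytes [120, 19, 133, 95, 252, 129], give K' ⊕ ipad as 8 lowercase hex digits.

Key decimal bytes [120, 19, 133, 95, 252, 129] = 78 13 85 5f fc 81 is 6 bytes > B = 4, so hash it first: H(key) = f9 f3, then zero-pad to 4 bytes: K' = f9 f3 00 00.
XOR each byte with 0x36: f9⊕36=cf, f3⊕36=c5, 00⊕36=36, 00⊕36=36.

cfc53636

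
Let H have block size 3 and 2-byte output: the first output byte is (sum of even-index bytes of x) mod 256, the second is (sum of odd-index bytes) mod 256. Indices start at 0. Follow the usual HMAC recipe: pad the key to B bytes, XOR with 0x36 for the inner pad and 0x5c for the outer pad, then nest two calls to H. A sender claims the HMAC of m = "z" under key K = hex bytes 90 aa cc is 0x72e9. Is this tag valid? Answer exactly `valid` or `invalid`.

invalid

Key hex bytes 90 aa cc is exactly B = 3 bytes: K' = 90 aa cc.
K' ⊕ ipad = a6 9c fa; K' ⊕ opad = cc f6 90.
Inner hash: even-index sum = 416 mod 256 = 160; odd-index sum = 278 mod 256 = 22 → a0 16.
Outer hash (recomputed tag): even-index sum = 370 mod 256 = 114; odd-index sum = 406 mod 256 = 150 → 72 96.
Recomputed tag = 7296; claimed = 72e9 → mismatch.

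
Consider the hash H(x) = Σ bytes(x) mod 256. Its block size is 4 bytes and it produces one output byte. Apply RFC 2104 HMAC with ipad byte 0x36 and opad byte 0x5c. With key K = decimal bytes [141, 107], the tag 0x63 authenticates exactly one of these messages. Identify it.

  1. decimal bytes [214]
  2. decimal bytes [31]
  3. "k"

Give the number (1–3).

Key decimal bytes [141, 107] = 8d 6b is 2 bytes ≤ B = 4; zero-pad to 4 bytes: K' = 8d 6b 00 00.
K' ⊕ ipad = bb 5d 36 36; K' ⊕ opad = d1 37 5c 5c.
m1: inner = H(bb 5d 36 36 d6) = 5a; tag = H(d1 37 5c 5c 5a) = 1a
m2: inner = H(bb 5d 36 36 1f) = a3; tag = H(d1 37 5c 5c a3) = 63 ← matches
m3: inner = H(bb 5d 36 36 6b) = ef; tag = H(d1 37 5c 5c ef) = af

2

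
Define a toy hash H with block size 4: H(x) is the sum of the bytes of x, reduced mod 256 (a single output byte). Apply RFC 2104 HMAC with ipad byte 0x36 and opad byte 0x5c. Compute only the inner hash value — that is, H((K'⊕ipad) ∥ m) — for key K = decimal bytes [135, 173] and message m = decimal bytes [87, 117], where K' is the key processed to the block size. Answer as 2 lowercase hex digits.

84

Key decimal bytes [135, 173] = 87 ad is 2 bytes ≤ B = 4; zero-pad to 4 bytes: K' = 87 ad 00 00.
K' ⊕ ipad = b1 9b 36 36.
Inner input = b1 9b 36 36 ∥ 57 75.
Inner hash: sum = 177+155+54+54+87+117 = 644; mod 256 = 132 → 84.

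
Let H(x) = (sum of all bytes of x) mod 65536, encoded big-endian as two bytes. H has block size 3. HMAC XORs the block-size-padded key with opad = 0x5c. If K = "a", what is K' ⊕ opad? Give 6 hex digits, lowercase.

Key "a" = 61 is 1 byte ≤ B = 3; zero-pad to 3 bytes: K' = 61 00 00.
XOR each byte with 0x5c: 61⊕5c=3d, 00⊕5c=5c, 00⊕5c=5c.

3d5c5c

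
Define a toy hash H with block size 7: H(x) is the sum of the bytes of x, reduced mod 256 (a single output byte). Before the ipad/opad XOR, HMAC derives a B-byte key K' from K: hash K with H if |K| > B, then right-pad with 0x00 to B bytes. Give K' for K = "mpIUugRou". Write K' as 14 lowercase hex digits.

|K| = 9 > B = 7, so first hash the key.
H(K): sum = 109+112+73+85+117+103+82+111+117 = 909; mod 256 = 141 → 8d.
Zero-pad H(K) = 8d to 7 bytes: K' = 8d 00 00 00 00 00 00.

8d000000000000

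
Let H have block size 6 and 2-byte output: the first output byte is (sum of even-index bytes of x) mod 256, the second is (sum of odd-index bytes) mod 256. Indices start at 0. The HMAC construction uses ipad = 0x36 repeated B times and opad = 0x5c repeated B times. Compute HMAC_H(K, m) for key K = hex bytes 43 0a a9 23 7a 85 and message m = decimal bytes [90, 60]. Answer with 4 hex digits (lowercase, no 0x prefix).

Key hex bytes 43 0a a9 23 7a 85 is exactly B = 6 bytes: K' = 43 0a a9 23 7a 85.
K' ⊕ ipad = 75 3c 9f 15 4c b3.  K' ⊕ opad = 1f 56 f5 7f 26 d9.
Inner input = (K'⊕ipad) ∥ m = 75 3c 9f 15 4c b3 ∥ 5a 3c.
Inner hash: even-index sum = 442 mod 256 = 186; odd-index sum = 320 mod 256 = 64 → ba 40.
Outer input = (K'⊕opad) ∥ inner = 1f 56 f5 7f 26 d9 ∥ ba 40.
Outer hash (tag): even-index sum = 500 mod 256 = 244; odd-index sum = 494 mod 256 = 238 → f4 ee.

f4ee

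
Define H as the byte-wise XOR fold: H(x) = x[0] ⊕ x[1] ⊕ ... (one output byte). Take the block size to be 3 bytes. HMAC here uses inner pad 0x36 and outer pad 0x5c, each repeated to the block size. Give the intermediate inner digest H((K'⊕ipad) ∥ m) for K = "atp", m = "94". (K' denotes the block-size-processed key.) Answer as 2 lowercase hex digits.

5e

Key "atp" = 61 74 70 is exactly B = 3 bytes: K' = 61 74 70.
K' ⊕ ipad = 57 42 46.
Inner input = 57 42 46 ∥ 39 34.
Inner hash: XOR 57⊕42⊕46⊕39⊕34 = 5e.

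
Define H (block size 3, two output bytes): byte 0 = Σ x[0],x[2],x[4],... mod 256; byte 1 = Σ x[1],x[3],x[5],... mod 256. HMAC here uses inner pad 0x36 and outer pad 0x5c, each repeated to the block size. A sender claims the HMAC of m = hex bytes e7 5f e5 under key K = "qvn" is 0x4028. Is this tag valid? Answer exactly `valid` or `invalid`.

Key "qvn" = 71 76 6e is exactly B = 3 bytes: K' = 71 76 6e.
K' ⊕ ipad = 47 40 58; K' ⊕ opad = 2d 2a 32.
Inner hash: even-index sum = 254 mod 256 = 254; odd-index sum = 524 mod 256 = 12 → fe 0c.
Outer hash (recomputed tag): even-index sum = 107 mod 256 = 107; odd-index sum = 296 mod 256 = 40 → 6b 28.
Recomputed tag = 6b28; claimed = 4028 → mismatch.

invalid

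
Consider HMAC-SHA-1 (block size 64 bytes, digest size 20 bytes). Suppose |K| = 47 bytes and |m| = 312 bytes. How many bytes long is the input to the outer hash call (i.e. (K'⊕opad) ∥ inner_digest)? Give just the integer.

Key is 47 ≤ 64 bytes, zero-padded: |K'| = 64.
Outer input = (K'⊕opad) ∥ H(inner) → 64 + 20 = 84 bytes.

84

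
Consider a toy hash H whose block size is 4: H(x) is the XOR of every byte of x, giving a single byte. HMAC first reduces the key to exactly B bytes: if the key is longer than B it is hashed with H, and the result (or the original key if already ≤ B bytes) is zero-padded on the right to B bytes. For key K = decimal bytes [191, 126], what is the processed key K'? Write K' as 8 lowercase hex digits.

Key decimal bytes [191, 126] = bf 7e is 2 bytes ≤ B = 4; zero-pad to 4 bytes: K' = bf 7e 00 00.

bf7e0000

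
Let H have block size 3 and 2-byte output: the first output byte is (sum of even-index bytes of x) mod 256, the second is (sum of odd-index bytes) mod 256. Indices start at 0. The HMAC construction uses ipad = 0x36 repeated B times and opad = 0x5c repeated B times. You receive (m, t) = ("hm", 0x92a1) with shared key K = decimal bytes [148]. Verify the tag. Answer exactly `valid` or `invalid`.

invalid

Key decimal bytes [148] = 94 is 1 byte ≤ B = 3; zero-pad to 3 bytes: K' = 94 00 00.
K' ⊕ ipad = a2 36 36; K' ⊕ opad = c8 5c 5c.
Inner hash: even-index sum = 325 mod 256 = 69; odd-index sum = 158 mod 256 = 158 → 45 9e.
Outer hash (recomputed tag): even-index sum = 450 mod 256 = 194; odd-index sum = 161 mod 256 = 161 → c2 a1.
Recomputed tag = c2a1; claimed = 92a1 → mismatch.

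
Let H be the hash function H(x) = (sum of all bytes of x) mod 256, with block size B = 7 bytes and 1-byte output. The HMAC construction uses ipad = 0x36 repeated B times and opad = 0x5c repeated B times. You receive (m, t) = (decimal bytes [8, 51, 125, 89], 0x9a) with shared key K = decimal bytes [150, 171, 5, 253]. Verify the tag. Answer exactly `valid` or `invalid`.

invalid

Key decimal bytes [150, 171, 5, 253] = 96 ab 05 fd is 4 bytes ≤ B = 7; zero-pad to 7 bytes: K' = 96 ab 05 fd 00 00 00.
K' ⊕ ipad = a0 9d 33 cb 36 36 36; K' ⊕ opad = ca f7 59 a1 5c 5c 5c.
Inner hash: sum = 160+157+51+203+54+54+54+8+51+125+89 = 1006; mod 256 = 238 → ee.
Outer hash (recomputed tag): sum = 202+247+89+161+92+92+92+238 = 1213; mod 256 = 189 → bd.
Recomputed tag = bd; claimed = 9a → mismatch.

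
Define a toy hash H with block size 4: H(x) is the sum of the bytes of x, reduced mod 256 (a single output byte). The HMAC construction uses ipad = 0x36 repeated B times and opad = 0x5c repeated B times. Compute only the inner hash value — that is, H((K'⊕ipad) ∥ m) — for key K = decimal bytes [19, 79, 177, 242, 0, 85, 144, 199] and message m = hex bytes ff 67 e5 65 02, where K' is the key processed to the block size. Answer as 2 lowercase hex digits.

db

Key decimal bytes [19, 79, 177, 242, 0, 85, 144, 199] = 13 4f b1 f2 00 55 90 c7 is 8 bytes > B = 4, so hash it first: H(key) = b1, then zero-pad to 4 bytes: K' = b1 00 00 00.
K' ⊕ ipad = 87 36 36 36.
Inner input = 87 36 36 36 ∥ ff 67 e5 65 02.
Inner hash: sum = 135+54+54+54+255+103+229+101+2 = 987; mod 256 = 219 → db.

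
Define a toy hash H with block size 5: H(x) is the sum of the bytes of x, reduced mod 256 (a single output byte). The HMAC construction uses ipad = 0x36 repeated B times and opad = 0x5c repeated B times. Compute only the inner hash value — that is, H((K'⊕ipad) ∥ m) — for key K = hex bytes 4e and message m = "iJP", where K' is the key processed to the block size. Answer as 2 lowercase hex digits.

53

Key hex bytes 4e is 1 byte ≤ B = 5; zero-pad to 5 bytes: K' = 4e 00 00 00 00.
K' ⊕ ipad = 78 36 36 36 36.
Inner input = 78 36 36 36 36 ∥ 69 4a 50.
Inner hash: sum = 120+54+54+54+54+105+74+80 = 595; mod 256 = 83 → 53.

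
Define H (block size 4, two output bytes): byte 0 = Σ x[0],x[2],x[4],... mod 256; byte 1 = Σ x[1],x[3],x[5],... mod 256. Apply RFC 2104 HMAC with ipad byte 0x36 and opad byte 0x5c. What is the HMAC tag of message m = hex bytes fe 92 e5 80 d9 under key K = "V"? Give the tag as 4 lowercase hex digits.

b836

Key "V" = 56 is 1 byte ≤ B = 4; zero-pad to 4 bytes: K' = 56 00 00 00.
K' ⊕ ipad = 60 36 36 36.  K' ⊕ opad = 0a 5c 5c 5c.
Inner input = (K'⊕ipad) ∥ m = 60 36 36 36 ∥ fe 92 e5 80 d9.
Inner hash: even-index sum = 850 mod 256 = 82; odd-index sum = 382 mod 256 = 126 → 52 7e.
Outer input = (K'⊕opad) ∥ inner = 0a 5c 5c 5c ∥ 52 7e.
Outer hash (tag): even-index sum = 184 mod 256 = 184; odd-index sum = 310 mod 256 = 54 → b8 36.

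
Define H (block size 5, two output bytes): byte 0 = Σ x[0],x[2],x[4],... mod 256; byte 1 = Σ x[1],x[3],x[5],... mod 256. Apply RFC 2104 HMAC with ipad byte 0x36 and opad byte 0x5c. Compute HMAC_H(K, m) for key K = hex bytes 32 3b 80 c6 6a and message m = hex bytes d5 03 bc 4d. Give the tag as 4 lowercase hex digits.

0e67

Key hex bytes 32 3b 80 c6 6a is exactly B = 5 bytes: K' = 32 3b 80 c6 6a.
K' ⊕ ipad = 04 0d b6 f0 5c.  K' ⊕ opad = 6e 67 dc 9a 36.
Inner input = (K'⊕ipad) ∥ m = 04 0d b6 f0 5c ∥ d5 03 bc 4d.
Inner hash: even-index sum = 358 mod 256 = 102; odd-index sum = 654 mod 256 = 142 → 66 8e.
Outer input = (K'⊕opad) ∥ inner = 6e 67 dc 9a 36 ∥ 66 8e.
Outer hash (tag): even-index sum = 526 mod 256 = 14; odd-index sum = 359 mod 256 = 103 → 0e 67.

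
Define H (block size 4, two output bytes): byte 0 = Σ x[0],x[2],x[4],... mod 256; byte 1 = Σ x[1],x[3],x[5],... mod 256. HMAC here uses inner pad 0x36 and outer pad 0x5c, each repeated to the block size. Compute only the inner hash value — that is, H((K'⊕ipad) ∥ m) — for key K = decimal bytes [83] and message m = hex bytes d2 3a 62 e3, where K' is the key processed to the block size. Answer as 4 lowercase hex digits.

Key decimal bytes [83] = 53 is 1 byte ≤ B = 4; zero-pad to 4 bytes: K' = 53 00 00 00.
K' ⊕ ipad = 65 36 36 36.
Inner input = 65 36 36 36 ∥ d2 3a 62 e3.
Inner hash: even-index sum = 463 mod 256 = 207; odd-index sum = 393 mod 256 = 137 → cf 89.

cf89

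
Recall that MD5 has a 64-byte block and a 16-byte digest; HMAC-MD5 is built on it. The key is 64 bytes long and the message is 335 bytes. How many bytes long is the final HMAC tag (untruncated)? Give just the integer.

16

The tag is one MD5 digest: 16 bytes.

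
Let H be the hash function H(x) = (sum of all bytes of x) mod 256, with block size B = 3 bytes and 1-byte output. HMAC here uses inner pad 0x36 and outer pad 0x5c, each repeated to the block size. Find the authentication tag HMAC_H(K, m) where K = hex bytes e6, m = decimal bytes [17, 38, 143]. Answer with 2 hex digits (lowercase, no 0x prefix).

74

Key hex bytes e6 is 1 byte ≤ B = 3; zero-pad to 3 bytes: K' = e6 00 00.
K' ⊕ ipad = d0 36 36.  K' ⊕ opad = ba 5c 5c.
Inner input = (K'⊕ipad) ∥ m = d0 36 36 ∥ 11 26 8f.
Inner hash: sum = 208+54+54+17+38+143 = 514; mod 256 = 2 → 02.
Outer input = (K'⊕opad) ∥ inner = ba 5c 5c ∥ 02.
Outer hash (tag): sum = 186+92+92+2 = 372; mod 256 = 116 → 74.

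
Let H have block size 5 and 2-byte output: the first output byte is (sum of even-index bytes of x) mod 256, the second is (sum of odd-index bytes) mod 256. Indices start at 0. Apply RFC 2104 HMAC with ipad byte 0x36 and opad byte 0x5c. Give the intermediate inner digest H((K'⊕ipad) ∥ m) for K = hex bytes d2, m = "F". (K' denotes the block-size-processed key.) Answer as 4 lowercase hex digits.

50b2

Key hex bytes d2 is 1 byte ≤ B = 5; zero-pad to 5 bytes: K' = d2 00 00 00 00.
K' ⊕ ipad = e4 36 36 36 36.
Inner input = e4 36 36 36 36 ∥ 46.
Inner hash: even-index sum = 336 mod 256 = 80; odd-index sum = 178 mod 256 = 178 → 50 b2.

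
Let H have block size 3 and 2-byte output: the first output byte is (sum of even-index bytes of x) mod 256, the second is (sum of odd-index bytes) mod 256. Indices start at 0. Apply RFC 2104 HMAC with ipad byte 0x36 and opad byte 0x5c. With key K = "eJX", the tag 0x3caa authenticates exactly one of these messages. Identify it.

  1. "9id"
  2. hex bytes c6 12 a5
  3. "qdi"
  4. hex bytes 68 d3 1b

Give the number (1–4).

4

Key "eJX" = 65 4a 58 is exactly B = 3 bytes: K' = 65 4a 58.
K' ⊕ ipad = 53 7c 6e; K' ⊕ opad = 39 16 04.
m1: inner = H(53 7c 6e 39 69 64) = 2a 19; tag = H(39 16 04 2a 19) = 5640
m2: inner = H(53 7c 6e c6 12 a5) = d3 e7; tag = H(39 16 04 d3 e7) = 24e9
m3: inner = H(53 7c 6e 71 64 69) = 25 56; tag = H(39 16 04 25 56) = 933b
m4: inner = H(53 7c 6e 68 d3 1b) = 94 ff; tag = H(39 16 04 94 ff) = 3caa ← matches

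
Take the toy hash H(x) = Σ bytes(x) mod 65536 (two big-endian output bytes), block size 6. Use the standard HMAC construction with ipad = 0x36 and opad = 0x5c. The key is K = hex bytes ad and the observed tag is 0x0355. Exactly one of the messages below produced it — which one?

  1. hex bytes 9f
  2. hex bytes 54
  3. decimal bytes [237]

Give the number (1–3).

3

Key hex bytes ad is 1 byte ≤ B = 6; zero-pad to 6 bytes: K' = ad 00 00 00 00 00.
K' ⊕ ipad = 9b 36 36 36 36 36; K' ⊕ opad = f1 5c 5c 5c 5c 5c.
m1: inner = H(9b 36 36 36 36 36 9f) = 02 48; tag = H(f1 5c 5c 5c 5c 5c 02 48) = 0307
m2: inner = H(9b 36 36 36 36 36 54) = 01 fd; tag = H(f1 5c 5c 5c 5c 5c 01 fd) = 03bb
m3: inner = H(9b 36 36 36 36 36 ed) = 02 96; tag = H(f1 5c 5c 5c 5c 5c 02 96) = 0355 ← matches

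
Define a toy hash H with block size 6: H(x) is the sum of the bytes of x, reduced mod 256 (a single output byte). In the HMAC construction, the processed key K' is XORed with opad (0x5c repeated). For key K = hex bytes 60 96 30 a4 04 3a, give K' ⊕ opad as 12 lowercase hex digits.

3cca6cf85866

Key hex bytes 60 96 30 a4 04 3a is exactly B = 6 bytes: K' = 60 96 30 a4 04 3a.
XOR each byte with 0x5c: 60⊕5c=3c, 96⊕5c=ca, 30⊕5c=6c, a4⊕5c=f8, 04⊕5c=58, 3a⊕5c=66.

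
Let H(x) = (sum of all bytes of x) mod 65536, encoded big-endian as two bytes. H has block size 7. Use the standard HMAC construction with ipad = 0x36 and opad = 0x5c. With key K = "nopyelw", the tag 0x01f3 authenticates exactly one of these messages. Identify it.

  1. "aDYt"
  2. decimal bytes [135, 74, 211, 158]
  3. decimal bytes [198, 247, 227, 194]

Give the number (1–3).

Key "nopyelw" = 6e 6f 70 79 65 6c 77 is exactly B = 7 bytes: K' = 6e 6f 70 79 65 6c 77.
K' ⊕ ipad = 58 59 46 4f 53 5a 41; K' ⊕ opad = 32 33 2c 25 39 30 2b.
m1: inner = H(58 59 46 4f 53 5a 41 61 44 59 74) = 03 a6; tag = H(32 33 2c 25 39 30 2b 03 a6) = 01f3 ← matches
m2: inner = H(58 59 46 4f 53 5a 41 87 4a d3 9e) = 04 76; tag = H(32 33 2c 25 39 30 2b 04 76) = 01c4
m3: inner = H(58 59 46 4f 53 5a 41 c6 f7 e3 c2) = 05 96; tag = H(32 33 2c 25 39 30 2b 05 96) = 01e5

1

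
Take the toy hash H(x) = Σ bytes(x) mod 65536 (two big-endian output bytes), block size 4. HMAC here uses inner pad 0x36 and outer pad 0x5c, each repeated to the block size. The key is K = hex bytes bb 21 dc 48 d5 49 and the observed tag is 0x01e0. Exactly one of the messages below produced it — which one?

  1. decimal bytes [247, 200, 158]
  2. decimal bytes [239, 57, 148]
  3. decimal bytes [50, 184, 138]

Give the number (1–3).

Key hex bytes bb 21 dc 48 d5 49 is 6 bytes > B = 4, so hash it first: H(key) = 03 1e, then zero-pad to 4 bytes: K' = 03 1e 00 00.
K' ⊕ ipad = 35 28 36 36; K' ⊕ opad = 5f 42 5c 5c.
m1: inner = H(35 28 36 36 f7 c8 9e) = 03 26; tag = H(5f 42 5c 5c 03 26) = 0182
m2: inner = H(35 28 36 36 ef 39 94) = 02 85; tag = H(5f 42 5c 5c 02 85) = 01e0 ← matches
m3: inner = H(35 28 36 36 32 b8 8a) = 02 3d; tag = H(5f 42 5c 5c 02 3d) = 0198

2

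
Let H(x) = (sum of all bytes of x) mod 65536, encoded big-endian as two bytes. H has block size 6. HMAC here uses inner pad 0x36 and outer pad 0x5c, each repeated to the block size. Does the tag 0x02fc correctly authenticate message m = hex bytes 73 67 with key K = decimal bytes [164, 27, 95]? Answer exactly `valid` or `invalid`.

Key decimal bytes [164, 27, 95] = a4 1b 5f is 3 bytes ≤ B = 6; zero-pad to 6 bytes: K' = a4 1b 5f 00 00 00.
K' ⊕ ipad = 92 2d 69 36 36 36; K' ⊕ opad = f8 47 03 5c 5c 5c.
Inner hash: sum = 146+45+105+54+54+54+115+103 = 676 → 02 a4.
Outer hash (recomputed tag): sum = 248+71+3+92+92+92+2+164 = 764 → 02 fc.
Recomputed tag = 02fc; claimed = 02fc → match.

valid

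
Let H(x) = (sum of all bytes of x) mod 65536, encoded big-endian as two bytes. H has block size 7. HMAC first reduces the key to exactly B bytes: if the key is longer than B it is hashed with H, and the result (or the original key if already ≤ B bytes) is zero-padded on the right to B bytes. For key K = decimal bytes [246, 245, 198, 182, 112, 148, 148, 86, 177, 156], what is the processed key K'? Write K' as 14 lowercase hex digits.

06a20000000000

|K| = 10 > B = 7, so first hash the key.
H(K): sum = 246+245+198+182+112+148+148+86+177+156 = 1698 → 06 a2.
Zero-pad H(K) = 06 a2 to 7 bytes: K' = 06 a2 00 00 00 00 00.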